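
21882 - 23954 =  - 2072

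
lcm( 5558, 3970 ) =27790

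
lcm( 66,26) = 858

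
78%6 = 0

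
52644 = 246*214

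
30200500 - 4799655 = 25400845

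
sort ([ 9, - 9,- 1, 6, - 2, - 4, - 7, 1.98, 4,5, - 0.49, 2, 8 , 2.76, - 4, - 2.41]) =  [ - 9 , - 7, - 4 , - 4 , -2.41, - 2, - 1, - 0.49, 1.98,2 , 2.76, 4 , 5,6,  8, 9 ] 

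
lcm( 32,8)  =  32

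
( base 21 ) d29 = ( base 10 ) 5784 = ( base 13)282c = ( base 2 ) 1011010011000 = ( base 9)7836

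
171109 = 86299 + 84810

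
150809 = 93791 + 57018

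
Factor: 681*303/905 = 206343/905 = 3^2*5^ (-1)*101^1*181^( -1)*227^1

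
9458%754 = 410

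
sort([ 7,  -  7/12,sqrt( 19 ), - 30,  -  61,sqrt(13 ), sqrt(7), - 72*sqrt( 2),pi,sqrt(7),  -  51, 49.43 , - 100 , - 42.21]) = [-72*sqrt (2),-100,-61,  -  51,-42.21, - 30, - 7/12, sqrt( 7), sqrt(7),pi,sqrt(13),  sqrt( 19) , 7 , 49.43] 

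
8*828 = 6624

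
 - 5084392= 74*( - 68708 )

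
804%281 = 242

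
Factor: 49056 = 2^5*3^1*7^1*73^1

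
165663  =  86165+79498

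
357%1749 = 357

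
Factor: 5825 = 5^2*233^1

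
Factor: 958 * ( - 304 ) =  - 2^5*19^1 *479^1 = - 291232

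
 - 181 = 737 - 918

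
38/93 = 38/93 = 0.41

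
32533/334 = 97 + 135/334 =97.40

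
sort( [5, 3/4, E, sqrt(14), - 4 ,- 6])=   [ - 6, - 4, 3/4,E,sqrt( 14),  5]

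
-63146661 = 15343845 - 78490506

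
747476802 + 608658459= 1356135261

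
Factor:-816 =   -  2^4 * 3^1*17^1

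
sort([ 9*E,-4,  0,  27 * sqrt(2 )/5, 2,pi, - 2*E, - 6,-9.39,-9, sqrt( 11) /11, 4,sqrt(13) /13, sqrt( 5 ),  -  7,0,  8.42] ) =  [-9.39, -9, - 7,  -  6,- 2*E, - 4, 0,0, sqrt( 13) /13, sqrt(11) /11, 2, sqrt(5),pi,4, 27*sqrt (2) /5, 8.42,9*E]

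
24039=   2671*9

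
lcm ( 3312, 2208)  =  6624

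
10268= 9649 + 619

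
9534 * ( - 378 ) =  - 3603852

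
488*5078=2478064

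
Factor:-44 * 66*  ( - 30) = 87120 =2^4*3^2*5^1* 11^2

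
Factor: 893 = 19^1 * 47^1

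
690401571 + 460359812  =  1150761383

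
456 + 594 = 1050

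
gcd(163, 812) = 1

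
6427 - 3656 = 2771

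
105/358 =105/358 = 0.29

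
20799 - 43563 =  - 22764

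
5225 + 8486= 13711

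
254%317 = 254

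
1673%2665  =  1673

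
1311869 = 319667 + 992202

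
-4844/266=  -19  +  15/19 = - 18.21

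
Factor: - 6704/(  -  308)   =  1676/77  =  2^2 * 7^(-1)*11^( - 1)*419^1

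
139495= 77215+62280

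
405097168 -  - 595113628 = 1000210796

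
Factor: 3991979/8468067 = 3^( - 1) * 1993^1*2003^1*2822689^( -1 )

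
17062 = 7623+9439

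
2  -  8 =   -  6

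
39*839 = 32721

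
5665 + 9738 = 15403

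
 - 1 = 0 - 1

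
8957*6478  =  58023446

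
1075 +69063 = 70138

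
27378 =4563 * 6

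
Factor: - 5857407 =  - 3^3*401^1 * 541^1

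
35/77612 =35/77612 = 0.00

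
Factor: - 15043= -7^2 * 307^1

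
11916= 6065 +5851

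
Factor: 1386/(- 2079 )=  - 2^1*3^( - 1) = -2/3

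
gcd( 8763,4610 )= 1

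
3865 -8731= -4866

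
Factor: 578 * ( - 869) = - 502282 = - 2^1*11^1*17^2*79^1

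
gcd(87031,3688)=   1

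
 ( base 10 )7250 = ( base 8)16122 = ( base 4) 1301102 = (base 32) 72I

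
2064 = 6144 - 4080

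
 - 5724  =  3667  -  9391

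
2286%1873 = 413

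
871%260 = 91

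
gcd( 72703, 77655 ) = 1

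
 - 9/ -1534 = 9/1534 = 0.01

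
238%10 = 8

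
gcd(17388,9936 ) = 2484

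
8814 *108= 951912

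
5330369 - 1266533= 4063836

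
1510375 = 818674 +691701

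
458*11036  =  5054488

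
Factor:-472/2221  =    -  2^3 * 59^1*2221^(-1)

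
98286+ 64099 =162385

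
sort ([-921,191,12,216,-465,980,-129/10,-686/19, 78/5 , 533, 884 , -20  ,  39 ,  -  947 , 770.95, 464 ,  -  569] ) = [ - 947,-921, - 569,-465,-686/19, - 20 , - 129/10  ,  12, 78/5,39, 191, 216 , 464, 533, 770.95, 884 , 980]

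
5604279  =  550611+5053668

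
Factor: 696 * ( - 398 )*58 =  - 2^5 *3^1*29^2*199^1 = - 16066464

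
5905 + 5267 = 11172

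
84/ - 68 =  - 21/17 = - 1.24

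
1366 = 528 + 838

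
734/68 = 10 + 27/34 = 10.79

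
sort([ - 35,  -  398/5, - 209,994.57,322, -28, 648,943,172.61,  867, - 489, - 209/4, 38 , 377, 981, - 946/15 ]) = [-489, - 209, - 398/5, - 946/15, - 209/4, - 35,-28,38,172.61,322,377 , 648, 867,943, 981,994.57]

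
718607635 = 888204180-169596545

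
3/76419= 1/25473= 0.00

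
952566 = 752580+199986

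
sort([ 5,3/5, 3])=[ 3/5 , 3 , 5 ]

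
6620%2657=1306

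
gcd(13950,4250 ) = 50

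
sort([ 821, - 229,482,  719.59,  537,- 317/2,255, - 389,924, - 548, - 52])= [ - 548, - 389, - 229, - 317/2, - 52,255,  482,537,719.59,821,924]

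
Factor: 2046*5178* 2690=28498365720  =  2^3*3^2*5^1*11^1*31^1*269^1*863^1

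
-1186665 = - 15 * 79111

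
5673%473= 470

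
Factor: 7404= 2^2*3^1 * 617^1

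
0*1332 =0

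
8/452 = 2/113 = 0.02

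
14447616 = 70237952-55790336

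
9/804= 3/268 = 0.01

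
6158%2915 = 328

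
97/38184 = 97/38184 =0.00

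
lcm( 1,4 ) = 4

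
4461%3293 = 1168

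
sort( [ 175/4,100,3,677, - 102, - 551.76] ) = [ - 551.76, - 102, 3,175/4, 100,677]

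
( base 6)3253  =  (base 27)10o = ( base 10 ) 753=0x2F1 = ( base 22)1C5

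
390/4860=13/162 = 0.08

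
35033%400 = 233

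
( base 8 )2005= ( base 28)18l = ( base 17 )399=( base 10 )1029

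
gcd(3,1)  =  1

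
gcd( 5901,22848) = 21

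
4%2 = 0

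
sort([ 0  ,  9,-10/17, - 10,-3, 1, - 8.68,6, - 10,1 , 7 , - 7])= [ - 10, - 10, - 8.68, - 7, - 3,-10/17,0,1,1,6,  7, 9 ] 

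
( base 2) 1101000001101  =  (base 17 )1615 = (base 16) 1a0d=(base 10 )6669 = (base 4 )1220031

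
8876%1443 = 218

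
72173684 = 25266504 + 46907180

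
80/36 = 2 + 2/9 = 2.22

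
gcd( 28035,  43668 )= 9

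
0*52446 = 0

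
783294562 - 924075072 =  - 140780510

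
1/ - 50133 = -1 + 50132/50133 = - 0.00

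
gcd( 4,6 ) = 2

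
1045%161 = 79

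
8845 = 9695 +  - 850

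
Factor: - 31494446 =-2^1* 15747223^1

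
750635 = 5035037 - 4284402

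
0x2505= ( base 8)22405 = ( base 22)JCH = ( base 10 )9477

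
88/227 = 88/227 = 0.39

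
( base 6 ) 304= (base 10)112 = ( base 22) 52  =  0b1110000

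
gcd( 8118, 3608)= 902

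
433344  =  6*72224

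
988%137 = 29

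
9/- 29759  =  -9/29759  =  - 0.00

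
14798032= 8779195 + 6018837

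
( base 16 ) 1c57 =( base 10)7255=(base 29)8i5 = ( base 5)213010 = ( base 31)7H1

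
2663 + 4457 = 7120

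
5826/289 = 20+46/289 = 20.16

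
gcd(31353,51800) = 7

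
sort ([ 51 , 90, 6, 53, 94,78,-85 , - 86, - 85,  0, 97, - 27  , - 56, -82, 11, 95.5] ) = [ - 86, - 85, - 85,-82,  -  56,-27,0, 6, 11, 51, 53, 78, 90 , 94,95.5, 97] 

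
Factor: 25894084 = 2^2*43^1*151^1*997^1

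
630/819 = 10/13 = 0.77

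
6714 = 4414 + 2300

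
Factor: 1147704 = 2^3 * 3^1 * 17^1*29^1*97^1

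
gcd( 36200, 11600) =200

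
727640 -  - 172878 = 900518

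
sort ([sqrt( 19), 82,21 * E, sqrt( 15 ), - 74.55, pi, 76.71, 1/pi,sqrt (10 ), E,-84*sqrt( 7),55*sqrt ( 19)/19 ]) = [ - 84*sqrt(7), - 74.55, 1/pi,  E, pi, sqrt( 10), sqrt (15 ),sqrt(19 ), 55*sqrt (19 ) /19, 21*E,  76.71, 82]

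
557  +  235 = 792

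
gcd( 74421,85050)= 9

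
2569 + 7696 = 10265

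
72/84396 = 6/7033  =  0.00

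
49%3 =1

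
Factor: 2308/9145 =2^2*5^( - 1 )*31^( - 1)*59^( - 1)*577^1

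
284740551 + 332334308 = 617074859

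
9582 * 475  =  4551450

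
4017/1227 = 1339/409 = 3.27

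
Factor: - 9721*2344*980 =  - 22330303520 = - 2^5  *  5^1  *7^2 * 293^1*9721^1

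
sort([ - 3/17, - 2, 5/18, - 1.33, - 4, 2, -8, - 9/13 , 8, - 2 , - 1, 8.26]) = [ - 8,  -  4, - 2,-2, - 1.33, - 1, - 9/13, - 3/17 , 5/18 , 2, 8, 8.26 ]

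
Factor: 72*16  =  2^7*3^2 = 1152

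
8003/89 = 8003/89 = 89.92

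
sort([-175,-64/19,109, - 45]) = [ - 175,-45, -64/19, 109 ] 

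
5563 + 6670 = 12233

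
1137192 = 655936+481256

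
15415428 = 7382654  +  8032774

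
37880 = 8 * 4735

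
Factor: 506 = 2^1*11^1*23^1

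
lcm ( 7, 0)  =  0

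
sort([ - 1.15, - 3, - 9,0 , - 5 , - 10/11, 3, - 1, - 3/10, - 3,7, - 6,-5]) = [ - 9, - 6,-5,  -  5, - 3,- 3, -1.15,  -  1, - 10/11,-3/10,0, 3,7 ] 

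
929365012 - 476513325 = 452851687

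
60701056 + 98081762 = 158782818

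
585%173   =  66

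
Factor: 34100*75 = 2^2*3^1*5^4*11^1*31^1 = 2557500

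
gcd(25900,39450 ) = 50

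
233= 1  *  233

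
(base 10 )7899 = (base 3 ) 101211120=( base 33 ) 78c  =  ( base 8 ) 17333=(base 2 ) 1111011011011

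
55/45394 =55/45394= 0.00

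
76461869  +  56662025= 133123894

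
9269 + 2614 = 11883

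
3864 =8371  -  4507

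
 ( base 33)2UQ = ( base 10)3194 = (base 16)C7A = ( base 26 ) 4IM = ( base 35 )2l9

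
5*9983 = 49915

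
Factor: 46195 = 5^1 * 9239^1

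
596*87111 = 51918156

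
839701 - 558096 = 281605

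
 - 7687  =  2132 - 9819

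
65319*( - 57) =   -  3723183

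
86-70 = 16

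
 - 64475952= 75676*( - 852 ) 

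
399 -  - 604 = 1003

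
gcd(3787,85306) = 1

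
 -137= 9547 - 9684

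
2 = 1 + 1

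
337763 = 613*551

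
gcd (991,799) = 1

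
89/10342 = 89/10342= 0.01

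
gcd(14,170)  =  2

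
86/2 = 43  =  43.00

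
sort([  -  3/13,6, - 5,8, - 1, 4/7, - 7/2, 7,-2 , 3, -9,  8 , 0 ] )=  [ - 9,- 5 , - 7/2, - 2,-1,-3/13, 0, 4/7,3, 6, 7, 8, 8 ]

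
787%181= 63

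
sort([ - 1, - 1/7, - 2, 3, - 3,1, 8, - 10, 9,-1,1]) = [ - 10 ,-3, - 2, - 1, - 1, - 1/7, 1, 1 , 3 , 8,9]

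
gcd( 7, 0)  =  7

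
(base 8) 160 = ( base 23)4K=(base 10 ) 112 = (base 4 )1300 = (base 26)48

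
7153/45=7153/45 = 158.96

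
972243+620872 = 1593115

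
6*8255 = 49530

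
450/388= 1  +  31/194 =1.16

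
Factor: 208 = 2^4*13^1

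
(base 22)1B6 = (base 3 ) 1000010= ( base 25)147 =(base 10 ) 732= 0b1011011100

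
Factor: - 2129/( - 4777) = 17^( - 1 )*281^( - 1)*2129^1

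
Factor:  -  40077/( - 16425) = 5^(- 2)*61^1 = 61/25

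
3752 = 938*4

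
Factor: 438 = 2^1*3^1* 73^1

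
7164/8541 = 796/949=0.84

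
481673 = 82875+398798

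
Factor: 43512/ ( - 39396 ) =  - 2^1 * 37^1*67^ ( - 1) = - 74/67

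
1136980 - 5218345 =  - 4081365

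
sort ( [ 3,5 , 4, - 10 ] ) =[ - 10,  3,  4,5 ] 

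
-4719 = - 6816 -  - 2097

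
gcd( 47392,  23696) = 23696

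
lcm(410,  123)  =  1230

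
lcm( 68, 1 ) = 68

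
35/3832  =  35/3832 = 0.01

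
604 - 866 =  - 262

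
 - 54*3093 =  - 167022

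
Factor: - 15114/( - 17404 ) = 33/38 = 2^( - 1 )*3^1 * 11^1*19^( -1)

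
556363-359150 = 197213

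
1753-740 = 1013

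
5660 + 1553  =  7213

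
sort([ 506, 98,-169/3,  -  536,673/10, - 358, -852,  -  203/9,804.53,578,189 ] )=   [- 852 ,-536, - 358 , - 169/3 ,  -  203/9,673/10,98,189, 506, 578, 804.53 ] 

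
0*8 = 0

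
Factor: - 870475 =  - 5^2 * 34819^1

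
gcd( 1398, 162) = 6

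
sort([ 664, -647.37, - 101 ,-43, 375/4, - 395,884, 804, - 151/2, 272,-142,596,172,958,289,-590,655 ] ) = [ - 647.37,  -  590, - 395,-142, - 101, - 151/2, - 43,375/4,172, 272,289,  596,655, 664, 804,  884,  958] 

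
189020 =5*37804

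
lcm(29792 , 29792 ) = 29792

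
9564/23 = 415 + 19/23=415.83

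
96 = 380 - 284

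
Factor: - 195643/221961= -3^(  -  1)*7^1 * 19^1*241^(  -  1)*307^( - 1)*1471^1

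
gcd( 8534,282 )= 2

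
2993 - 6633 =-3640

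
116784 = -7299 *(- 16 ) 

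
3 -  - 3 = 6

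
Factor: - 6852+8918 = 2066 = 2^1*1033^1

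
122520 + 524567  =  647087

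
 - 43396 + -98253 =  - 141649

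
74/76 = 37/38 =0.97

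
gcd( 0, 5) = 5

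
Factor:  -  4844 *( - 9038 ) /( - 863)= -2^3 * 7^1*173^1*863^( - 1) *4519^1 = - 43780072/863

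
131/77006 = 131/77006 = 0.00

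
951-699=252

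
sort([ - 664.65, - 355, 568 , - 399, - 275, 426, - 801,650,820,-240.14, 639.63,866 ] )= [ - 801, - 664.65,- 399, - 355 ,-275 , - 240.14,  426,568,639.63,650, 820,866 ]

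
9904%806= 232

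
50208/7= 7172 + 4/7 = 7172.57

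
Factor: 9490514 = 2^1 * 11^2*39217^1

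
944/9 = 944/9 =104.89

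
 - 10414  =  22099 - 32513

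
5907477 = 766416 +5141061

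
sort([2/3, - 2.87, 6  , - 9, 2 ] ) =[-9, - 2.87, 2/3 , 2, 6 ] 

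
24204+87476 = 111680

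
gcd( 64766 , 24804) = 1378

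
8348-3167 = 5181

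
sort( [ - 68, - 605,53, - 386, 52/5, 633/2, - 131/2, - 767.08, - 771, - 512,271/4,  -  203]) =[ - 771, - 767.08, - 605 , - 512,  -  386, - 203 , - 68, - 131/2,52/5,53 , 271/4,633/2]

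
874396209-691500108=182896101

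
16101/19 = 847+ 8/19 = 847.42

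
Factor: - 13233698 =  - 2^1*653^1*10133^1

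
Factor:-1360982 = - 2^1*7^1*97213^1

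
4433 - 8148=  - 3715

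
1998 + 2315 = 4313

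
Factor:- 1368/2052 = -2/3 = - 2^1*3^( - 1 )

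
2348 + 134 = 2482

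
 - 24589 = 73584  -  98173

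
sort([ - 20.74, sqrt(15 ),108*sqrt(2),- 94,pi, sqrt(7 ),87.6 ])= [ -94, - 20.74,sqrt( 7 ),pi, sqrt( 15),87.6,108*sqrt( 2 )] 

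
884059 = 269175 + 614884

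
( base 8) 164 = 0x74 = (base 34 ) 3E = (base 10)116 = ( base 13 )8c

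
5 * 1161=5805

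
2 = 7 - 5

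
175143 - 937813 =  - 762670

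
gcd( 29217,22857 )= 3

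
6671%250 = 171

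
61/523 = 61/523 = 0.12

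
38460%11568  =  3756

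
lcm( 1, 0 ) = 0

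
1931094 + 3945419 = 5876513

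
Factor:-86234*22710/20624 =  - 2^ (- 2)*3^1* 5^1 * 757^1*1289^( - 1)*43117^1   =  -489593535/5156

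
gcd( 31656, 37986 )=6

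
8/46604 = 2/11651 = 0.00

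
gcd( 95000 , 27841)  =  1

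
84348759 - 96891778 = -12543019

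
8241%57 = 33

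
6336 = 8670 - 2334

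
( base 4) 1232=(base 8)156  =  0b1101110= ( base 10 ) 110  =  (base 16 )6E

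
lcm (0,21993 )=0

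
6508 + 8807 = 15315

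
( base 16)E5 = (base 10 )229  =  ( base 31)7c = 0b11100101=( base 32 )75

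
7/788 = 7/788=0.01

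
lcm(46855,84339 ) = 421695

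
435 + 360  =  795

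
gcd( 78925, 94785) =5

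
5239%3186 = 2053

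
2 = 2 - 0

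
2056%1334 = 722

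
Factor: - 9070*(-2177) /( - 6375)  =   - 3949078/1275 = - 2^1*3^( - 1)*5^( -2)*7^1*17^( - 1 )*311^1*907^1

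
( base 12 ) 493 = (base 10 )687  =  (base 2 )1010101111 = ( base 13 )40B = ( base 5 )10222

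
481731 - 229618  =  252113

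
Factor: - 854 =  - 2^1 * 7^1*61^1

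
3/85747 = 3/85747 = 0.00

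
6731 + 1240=7971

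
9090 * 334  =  3036060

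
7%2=1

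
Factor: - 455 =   -  5^1*7^1*13^1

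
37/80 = 37/80  =  0.46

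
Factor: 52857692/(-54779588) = -17^1 * 41^1 * 18959^1*13694897^( - 1) = - 13214423/13694897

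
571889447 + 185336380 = 757225827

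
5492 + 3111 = 8603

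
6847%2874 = 1099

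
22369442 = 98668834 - 76299392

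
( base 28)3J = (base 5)403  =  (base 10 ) 103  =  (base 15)6d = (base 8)147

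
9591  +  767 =10358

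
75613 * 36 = 2722068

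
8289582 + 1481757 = 9771339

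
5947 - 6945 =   -  998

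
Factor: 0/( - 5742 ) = 0 = 0^1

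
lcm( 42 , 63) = 126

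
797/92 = 797/92 = 8.66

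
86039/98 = 877 + 93/98 = 877.95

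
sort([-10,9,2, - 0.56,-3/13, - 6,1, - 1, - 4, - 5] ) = [-10, - 6, - 5, - 4,-1, - 0.56, - 3/13, 1,2,9] 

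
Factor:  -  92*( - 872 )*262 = 21018688 = 2^6*23^1*109^1*131^1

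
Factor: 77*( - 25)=-5^2*7^1 * 11^1 = - 1925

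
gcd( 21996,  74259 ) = 9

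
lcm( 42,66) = 462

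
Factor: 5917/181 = 61^1*97^1*181^( - 1)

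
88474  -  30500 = 57974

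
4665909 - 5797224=-1131315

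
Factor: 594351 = 3^3*22013^1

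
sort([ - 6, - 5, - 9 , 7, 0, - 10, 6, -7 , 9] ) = [-10 , - 9,- 7, - 6, - 5,  0, 6, 7,9] 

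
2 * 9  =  18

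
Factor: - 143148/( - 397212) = 151^1 *419^( - 1) = 151/419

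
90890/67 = 1356 + 38/67 = 1356.57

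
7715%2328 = 731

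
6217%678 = 115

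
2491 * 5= 12455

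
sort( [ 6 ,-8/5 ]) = [ - 8/5,6]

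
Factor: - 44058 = -2^1*3^1*7^1*1049^1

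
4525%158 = 101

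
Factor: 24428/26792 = 2^(-1)*17^( - 1)*31^1 = 31/34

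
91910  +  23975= 115885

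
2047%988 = 71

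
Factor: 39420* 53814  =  2121347880 = 2^3*3^4*5^1 *73^1*8969^1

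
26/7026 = 13/3513 = 0.00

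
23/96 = 23/96 = 0.24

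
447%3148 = 447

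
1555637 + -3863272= -2307635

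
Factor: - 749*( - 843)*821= 3^1*7^1*107^1*281^1 *821^1 = 518385147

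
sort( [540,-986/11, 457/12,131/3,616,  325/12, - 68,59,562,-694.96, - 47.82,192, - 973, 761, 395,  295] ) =[ - 973, - 694.96 , - 986/11, - 68,-47.82,325/12,457/12,  131/3,59,192,295,  395,540,562 , 616, 761] 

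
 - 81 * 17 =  - 1377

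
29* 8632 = 250328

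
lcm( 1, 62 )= 62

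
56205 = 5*11241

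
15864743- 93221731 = - 77356988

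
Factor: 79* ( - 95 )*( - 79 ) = 5^1* 19^1*79^2 = 592895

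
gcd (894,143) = 1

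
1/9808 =1/9808= 0.00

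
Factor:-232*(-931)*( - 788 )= - 2^5*7^2*19^1*29^1*197^1 = -170201696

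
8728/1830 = 4364/915 = 4.77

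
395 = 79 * 5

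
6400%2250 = 1900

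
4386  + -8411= -4025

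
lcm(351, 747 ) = 29133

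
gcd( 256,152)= 8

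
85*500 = 42500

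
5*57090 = 285450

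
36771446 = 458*80287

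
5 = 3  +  2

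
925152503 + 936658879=1861811382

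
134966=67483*2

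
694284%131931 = 34629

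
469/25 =18+19/25 = 18.76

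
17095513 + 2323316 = 19418829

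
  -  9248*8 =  - 73984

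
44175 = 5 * 8835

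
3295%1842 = 1453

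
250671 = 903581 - 652910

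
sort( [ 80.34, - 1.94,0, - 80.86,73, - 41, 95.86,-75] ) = [ -80.86, - 75, - 41,  -  1.94, 0, 73,  80.34,95.86 ]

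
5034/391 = 12 + 342/391 = 12.87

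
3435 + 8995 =12430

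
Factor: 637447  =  637447^1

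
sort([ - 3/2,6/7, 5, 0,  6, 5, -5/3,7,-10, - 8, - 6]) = [ - 10,-8, - 6, - 5/3, -3/2, 0 , 6/7 , 5, 5,6  ,  7]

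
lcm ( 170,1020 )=1020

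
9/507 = 3/169 = 0.02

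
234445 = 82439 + 152006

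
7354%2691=1972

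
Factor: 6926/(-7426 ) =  - 3463/3713 = - 47^ (  -  1)*79^(-1)*3463^1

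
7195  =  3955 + 3240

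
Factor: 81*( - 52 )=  - 2^2*3^4 * 13^1  =  - 4212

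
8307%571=313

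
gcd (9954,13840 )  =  2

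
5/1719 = 5/1719 = 0.00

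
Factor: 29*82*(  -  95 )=-225910  =  - 2^1 * 5^1 * 19^1*29^1*41^1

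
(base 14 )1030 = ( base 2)101011100010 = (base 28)3fe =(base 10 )2786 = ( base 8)5342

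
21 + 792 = 813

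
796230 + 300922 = 1097152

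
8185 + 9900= 18085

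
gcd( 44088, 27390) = 66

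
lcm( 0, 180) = 0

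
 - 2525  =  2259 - 4784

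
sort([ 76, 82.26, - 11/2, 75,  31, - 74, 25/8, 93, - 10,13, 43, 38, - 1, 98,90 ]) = [ - 74, - 10, - 11/2,-1, 25/8,  13,31, 38, 43,75 , 76,82.26,90,93, 98 ]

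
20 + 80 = 100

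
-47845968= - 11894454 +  - 35951514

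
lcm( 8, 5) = 40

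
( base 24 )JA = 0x1d2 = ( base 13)29b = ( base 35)db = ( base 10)466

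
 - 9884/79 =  - 9884/79 = - 125.11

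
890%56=50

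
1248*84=104832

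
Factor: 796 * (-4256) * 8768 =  -2^13* 7^1*19^1*137^1*199^1 = - 29704019968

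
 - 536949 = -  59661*9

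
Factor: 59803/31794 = 79/42  =  2^( - 1 )*3^( - 1)*7^(  -  1)* 79^1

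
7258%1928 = 1474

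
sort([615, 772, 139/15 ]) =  [ 139/15,615,  772 ]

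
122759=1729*71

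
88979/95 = 88979/95 = 936.62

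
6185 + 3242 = 9427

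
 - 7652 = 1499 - 9151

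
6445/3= 2148 + 1/3 = 2148.33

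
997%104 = 61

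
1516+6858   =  8374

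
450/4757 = 450/4757   =  0.09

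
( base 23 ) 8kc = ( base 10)4704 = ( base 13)21AB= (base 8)11140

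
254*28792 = 7313168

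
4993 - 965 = 4028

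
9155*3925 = 35933375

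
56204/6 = 9367+1/3= 9367.33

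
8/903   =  8/903=0.01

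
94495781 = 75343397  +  19152384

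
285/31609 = 285/31609 = 0.01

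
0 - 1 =-1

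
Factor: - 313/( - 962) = 2^( - 1)*13^( - 1 )*37^( - 1 )*313^1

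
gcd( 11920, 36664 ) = 8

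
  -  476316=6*(-79386) 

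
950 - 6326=-5376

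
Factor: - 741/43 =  - 3^1*13^1 *19^1*43^( - 1)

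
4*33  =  132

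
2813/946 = 2813/946 = 2.97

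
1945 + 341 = 2286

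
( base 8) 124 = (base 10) 84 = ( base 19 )48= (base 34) 2g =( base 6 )220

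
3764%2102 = 1662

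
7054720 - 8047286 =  - 992566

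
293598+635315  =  928913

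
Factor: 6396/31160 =2^(  -  1)*3^1 *5^(-1)*13^1* 19^( - 1)   =  39/190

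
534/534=1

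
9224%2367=2123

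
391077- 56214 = 334863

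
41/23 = 41/23 = 1.78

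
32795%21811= 10984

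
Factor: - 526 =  - 2^1  *263^1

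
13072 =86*152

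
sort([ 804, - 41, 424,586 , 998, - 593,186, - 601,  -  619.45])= [ - 619.45, - 601, - 593, - 41, 186,424,586,  804, 998]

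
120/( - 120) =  - 1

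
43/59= 43/59 = 0.73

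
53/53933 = 53/53933 = 0.00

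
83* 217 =18011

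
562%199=164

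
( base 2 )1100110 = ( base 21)4I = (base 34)30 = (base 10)102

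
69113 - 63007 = 6106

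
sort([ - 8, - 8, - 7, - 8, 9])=[  -  8, - 8, - 8, - 7, 9]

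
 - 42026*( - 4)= 168104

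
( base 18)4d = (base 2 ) 1010101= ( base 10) 85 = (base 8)125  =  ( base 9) 104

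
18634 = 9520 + 9114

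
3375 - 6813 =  - 3438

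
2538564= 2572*987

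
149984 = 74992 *2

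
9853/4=9853/4  =  2463.25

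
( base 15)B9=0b10101110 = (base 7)336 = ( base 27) 6c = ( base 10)174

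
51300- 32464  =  18836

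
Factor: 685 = 5^1*137^1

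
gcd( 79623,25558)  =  983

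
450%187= 76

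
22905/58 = 394 + 53/58 = 394.91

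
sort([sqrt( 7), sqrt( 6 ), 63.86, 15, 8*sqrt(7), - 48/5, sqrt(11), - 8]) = [-48/5,-8, sqrt(6),sqrt (7), sqrt(11),  15, 8*sqrt( 7 ), 63.86]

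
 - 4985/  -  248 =4985/248 = 20.10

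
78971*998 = 78813058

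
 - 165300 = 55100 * ( - 3)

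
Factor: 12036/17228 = 3^1*17^1*73^ ( - 1)  =  51/73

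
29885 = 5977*5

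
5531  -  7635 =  - 2104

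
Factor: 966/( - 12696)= - 7/92 =- 2^(-2)*7^1*23^(  -  1)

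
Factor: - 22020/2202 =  - 2^1*5^1=- 10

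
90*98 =8820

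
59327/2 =59327/2 = 29663.50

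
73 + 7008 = 7081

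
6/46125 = 2/15375 = 0.00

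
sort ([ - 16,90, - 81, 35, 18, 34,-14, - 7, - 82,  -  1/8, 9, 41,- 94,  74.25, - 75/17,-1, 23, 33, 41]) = [ - 94, - 82, - 81, - 16,-14, - 7,-75/17, - 1,-1/8, 9, 18,  23, 33 , 34, 35,41, 41, 74.25, 90]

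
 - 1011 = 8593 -9604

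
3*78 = 234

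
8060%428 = 356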